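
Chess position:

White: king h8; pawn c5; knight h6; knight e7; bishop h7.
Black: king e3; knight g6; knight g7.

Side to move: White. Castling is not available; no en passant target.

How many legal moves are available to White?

White to move; king on h8.
In check: yes, from the black knight on g6.
Legal moves: Kg8, Kxg7, Bxg6, Nxg6.
Count: 4.

4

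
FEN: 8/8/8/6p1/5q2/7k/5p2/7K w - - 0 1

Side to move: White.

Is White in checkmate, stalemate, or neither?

stalemate

White to move; white king on h1.
In check: no.
King squares — g1: attacked by Pf2; g2: attacked by Kh3; h2: attacked by Kh3.
Legal moves for White: none.
Not in check and no legal moves → stalemate.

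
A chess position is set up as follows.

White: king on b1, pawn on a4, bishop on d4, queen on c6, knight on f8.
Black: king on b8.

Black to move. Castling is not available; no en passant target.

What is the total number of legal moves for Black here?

0

Black to move; king on b8.
In check: no.
Legal moves: none.
Count: 0.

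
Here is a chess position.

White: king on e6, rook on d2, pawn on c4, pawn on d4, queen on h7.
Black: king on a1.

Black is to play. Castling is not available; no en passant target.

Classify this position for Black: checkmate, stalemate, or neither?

Black to move; black king on a1.
In check: no.
King squares — b1: attacked by Qh7; a2: attacked by Rd2; b2: attacked by Rd2.
Legal moves for Black: none.
Not in check and no legal moves → stalemate.

stalemate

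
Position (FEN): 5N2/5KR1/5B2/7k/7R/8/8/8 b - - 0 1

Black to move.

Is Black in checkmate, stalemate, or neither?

Black to move; black king on h5.
In check: yes, from the white rook on h4.
King squares — g4: attacked by Rh4; h4: attacked by Bf6; g5: attacked by Bf6; g6: attacked by Kf7; h6: attacked by Rh4.
Legal moves for Black: none.
In check with no legal moves → checkmate.

checkmate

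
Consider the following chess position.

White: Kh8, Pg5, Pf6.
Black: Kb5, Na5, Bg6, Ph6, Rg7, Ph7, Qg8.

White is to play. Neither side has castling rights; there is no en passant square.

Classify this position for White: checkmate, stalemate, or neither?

White to move; white king on h8.
In check: yes, from the black queen on g8.
King squares — g7: attacked by Qg8; h7: attacked by Bg6; g8: attacked by Rg7.
Legal moves for White: none.
In check with no legal moves → checkmate.

checkmate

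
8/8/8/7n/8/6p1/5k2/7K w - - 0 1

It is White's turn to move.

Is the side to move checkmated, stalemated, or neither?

stalemate

White to move; white king on h1.
In check: no.
King squares — g1: attacked by Kf2; g2: attacked by Kf2; h2: attacked by Pg3.
Legal moves for White: none.
Not in check and no legal moves → stalemate.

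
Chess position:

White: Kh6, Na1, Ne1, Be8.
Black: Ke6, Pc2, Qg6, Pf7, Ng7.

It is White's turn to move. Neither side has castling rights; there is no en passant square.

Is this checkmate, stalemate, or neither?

White to move; white king on h6.
In check: yes, from the black queen on g6.
King squares — g5: attacked by Qg6; h5: attacked by Qg6; g6: attacked by Pf7; g7: attacked by Qg6; h7: attacked by Qg6.
Legal moves for White: none.
In check with no legal moves → checkmate.

checkmate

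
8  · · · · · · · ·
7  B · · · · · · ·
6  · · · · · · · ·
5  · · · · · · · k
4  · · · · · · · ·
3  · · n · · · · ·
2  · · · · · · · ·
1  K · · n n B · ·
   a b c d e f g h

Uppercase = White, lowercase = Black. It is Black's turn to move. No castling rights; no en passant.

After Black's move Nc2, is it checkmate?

yes

After Nc2: white king on a1; in check: yes, from the black knight on c2.
King squares — b1: attacked by Nc3; a2: attacked by Nc3; b2: attacked by Nd1.
White has no legal moves → checkmate.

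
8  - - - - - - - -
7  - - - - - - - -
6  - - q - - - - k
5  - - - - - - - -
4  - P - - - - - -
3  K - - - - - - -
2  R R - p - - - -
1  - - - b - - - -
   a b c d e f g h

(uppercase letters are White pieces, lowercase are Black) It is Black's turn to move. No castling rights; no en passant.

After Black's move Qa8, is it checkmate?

After Qa8: white king on a3; in check: yes, from the black queen on a8.
King squares — a2: own rook; b2: own rook; b3: attacked by Bd1; a4: attacked by Bd1; b4: own pawn.
White has no legal moves → checkmate.

yes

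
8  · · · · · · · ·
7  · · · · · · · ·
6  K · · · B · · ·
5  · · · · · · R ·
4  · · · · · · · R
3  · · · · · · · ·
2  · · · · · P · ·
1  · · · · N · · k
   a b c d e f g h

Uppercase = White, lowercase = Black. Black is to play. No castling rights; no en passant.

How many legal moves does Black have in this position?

0

Black to move; king on h1.
In check: yes, from the white rook on h4.
Legal moves: none.
Count: 0.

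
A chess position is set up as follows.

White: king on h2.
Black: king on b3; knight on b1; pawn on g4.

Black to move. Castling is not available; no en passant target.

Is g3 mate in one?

After g3: white king on h2; in check: yes, from the black pawn on g3.
White has 5 legal replies: Kh3, Kxg3, Kg2, Kh1, Kg1.
In check but a legal move exists → not checkmate.

no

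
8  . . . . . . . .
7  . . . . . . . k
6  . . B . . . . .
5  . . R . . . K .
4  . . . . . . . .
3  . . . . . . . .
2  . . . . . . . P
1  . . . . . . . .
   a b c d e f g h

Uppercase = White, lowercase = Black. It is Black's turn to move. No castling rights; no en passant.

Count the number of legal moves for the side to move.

Black to move; king on h7.
In check: no.
Legal moves: Kh8, Kg8, Kg7.
Count: 3.

3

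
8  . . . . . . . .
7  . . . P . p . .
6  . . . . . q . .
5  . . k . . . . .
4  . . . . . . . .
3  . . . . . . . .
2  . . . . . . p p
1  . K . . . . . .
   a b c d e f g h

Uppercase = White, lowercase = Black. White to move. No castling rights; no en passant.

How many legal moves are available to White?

7

White to move; king on b1.
In check: no.
Legal moves: Kc2, Ka2, Kc1, d8=Q, d8=R, d8=B, d8=N.
Count: 7.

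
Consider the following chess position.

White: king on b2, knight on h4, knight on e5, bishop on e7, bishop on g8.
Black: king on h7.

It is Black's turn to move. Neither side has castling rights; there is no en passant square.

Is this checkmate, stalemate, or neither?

neither

Black to move; black king on h7.
In check: yes, from the white bishop on g8.
King squares — g6: attacked by Nh4; h6: available; g7: available; g8: available; h8: available.
Legal moves for Black: Kh8, Kxg8, Kg7, Kh6.
Black is in check but has 4 legal moves → neither.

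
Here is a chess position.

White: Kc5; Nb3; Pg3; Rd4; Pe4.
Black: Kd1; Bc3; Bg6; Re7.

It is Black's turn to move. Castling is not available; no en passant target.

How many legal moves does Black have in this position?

Black to move; king on d1.
In check: yes, from the white rook on d4.
Legal moves: Ke2, Kc2, Ke1, Bxd4+, Bd2.
Count: 5.

5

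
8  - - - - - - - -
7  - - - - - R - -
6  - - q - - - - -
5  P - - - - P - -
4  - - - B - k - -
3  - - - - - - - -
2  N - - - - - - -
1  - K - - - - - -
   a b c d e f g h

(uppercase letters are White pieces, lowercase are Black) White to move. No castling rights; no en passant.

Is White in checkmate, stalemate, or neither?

White to move; white king on b1.
In check: no.
Legal moves for White include: Rf8, Rh7, Rg7, Re7, Rd7, Rc7, Rb7, Ra7, Rf6, Bh8, Bg7, Ba7, Bf6, Bb6, Be5+, Bc5, Be3+, Bc3, ... (list truncated; more exist).
White has legal moves and is not in check → neither.

neither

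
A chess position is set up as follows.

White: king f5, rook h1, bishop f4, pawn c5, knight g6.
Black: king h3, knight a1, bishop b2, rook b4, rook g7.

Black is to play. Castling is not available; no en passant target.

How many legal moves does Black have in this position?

1

Black to move; king on h3.
In check: yes, from the white rook on h1.
Legal moves: Kg2.
Count: 1.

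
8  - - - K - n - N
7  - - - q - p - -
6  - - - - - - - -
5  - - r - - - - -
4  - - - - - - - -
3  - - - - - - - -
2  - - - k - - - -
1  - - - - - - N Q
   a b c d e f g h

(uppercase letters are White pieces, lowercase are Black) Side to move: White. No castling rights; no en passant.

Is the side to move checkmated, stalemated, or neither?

White to move; white king on d8.
In check: yes, from the black queen on d7.
King squares — c7: attacked by Rc5; d7: attacked by Nf8; e7: attacked by Qd7; c8: attacked by Rc5; e8: attacked by Qd7.
Legal moves for White: none.
In check with no legal moves → checkmate.

checkmate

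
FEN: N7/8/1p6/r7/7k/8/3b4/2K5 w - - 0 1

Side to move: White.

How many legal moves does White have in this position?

5

White to move; king on c1.
In check: yes, from the black bishop on d2.
Legal moves: Kxd2, Kc2, Kb2, Kd1, Kb1.
Count: 5.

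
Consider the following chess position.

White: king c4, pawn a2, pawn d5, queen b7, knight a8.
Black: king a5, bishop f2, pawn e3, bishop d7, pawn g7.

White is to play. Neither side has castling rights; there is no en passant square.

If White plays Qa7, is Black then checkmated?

yes

After Qa7: black king on a5; in check: yes, from the white queen on a7.
King squares — a4: attacked by Qa7; b4: attacked by Kc4; b5: attacked by Kc4; a6: attacked by Qa7; b6: attacked by Qa7.
Black has no legal moves → checkmate.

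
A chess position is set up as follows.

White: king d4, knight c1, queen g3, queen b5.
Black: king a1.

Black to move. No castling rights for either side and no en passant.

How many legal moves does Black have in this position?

Black to move; king on a1.
In check: no.
Legal moves: none.
Count: 0.

0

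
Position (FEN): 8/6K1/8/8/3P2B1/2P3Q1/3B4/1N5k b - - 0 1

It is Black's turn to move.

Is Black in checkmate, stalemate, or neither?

Black to move; black king on h1.
In check: no.
King squares — g1: attacked by Qg3; g2: attacked by Qg3; h2: attacked by Qg3.
Legal moves for Black: none.
Not in check and no legal moves → stalemate.

stalemate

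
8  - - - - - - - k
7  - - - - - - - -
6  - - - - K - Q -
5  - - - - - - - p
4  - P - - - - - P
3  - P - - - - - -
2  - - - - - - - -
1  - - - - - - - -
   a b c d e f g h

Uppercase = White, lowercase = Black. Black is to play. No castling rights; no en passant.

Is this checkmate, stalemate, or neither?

Black to move; black king on h8.
In check: no.
King squares — g7: attacked by Qg6; h7: attacked by Qg6; g8: attacked by Qg6.
Legal moves for Black: none.
Not in check and no legal moves → stalemate.

stalemate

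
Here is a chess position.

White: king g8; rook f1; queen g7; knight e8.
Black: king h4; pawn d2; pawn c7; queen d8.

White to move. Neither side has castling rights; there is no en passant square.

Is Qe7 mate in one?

no

After Qe7: black king on h4; in check: yes, from the white queen on e7.
Black has 5 legal replies: Kh5, Kg4, Kh3, Kg3, Qxe7.
In check but a legal move exists → not checkmate.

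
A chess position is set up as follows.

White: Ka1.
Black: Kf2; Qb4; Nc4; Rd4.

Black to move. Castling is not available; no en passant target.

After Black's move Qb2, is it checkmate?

After Qb2: white king on a1; in check: yes, from the black queen on b2.
King squares — b1: attacked by Qb2; a2: attacked by Qb2; b2: attacked by Nc4.
White has no legal moves → checkmate.

yes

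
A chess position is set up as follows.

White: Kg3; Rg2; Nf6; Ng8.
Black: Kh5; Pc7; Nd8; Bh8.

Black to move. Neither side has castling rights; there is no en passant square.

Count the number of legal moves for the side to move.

Black to move; king on h5.
In check: yes, from the white knight on f6.
Legal moves: Kg6, Kg5, Bxf6.
Count: 3.

3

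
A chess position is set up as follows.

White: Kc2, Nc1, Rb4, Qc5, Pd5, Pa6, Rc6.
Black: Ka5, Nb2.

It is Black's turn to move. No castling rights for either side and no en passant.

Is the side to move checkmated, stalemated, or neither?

Black to move; black king on a5.
In check: yes, from the white queen on c5.
King squares — a4: attacked by Rb4; b4: attacked by Qc5; b5: attacked by Rb4; a6: attacked by Rc6; b6: attacked by Rb4.
Legal moves for Black: none.
In check with no legal moves → checkmate.

checkmate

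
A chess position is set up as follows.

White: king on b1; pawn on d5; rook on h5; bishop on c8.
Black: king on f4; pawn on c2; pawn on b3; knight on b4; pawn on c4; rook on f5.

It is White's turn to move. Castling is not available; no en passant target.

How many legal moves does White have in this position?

White to move; king on b1.
In check: yes, from the black pawn on c2.
Legal moves: Kb2, Kc1, Ka1.
Count: 3.

3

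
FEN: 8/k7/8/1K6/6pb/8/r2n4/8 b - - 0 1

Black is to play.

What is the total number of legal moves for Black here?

24

Black to move; king on a7.
In check: no.
Legal moves: Kb8, Ka8, Kb7, Bd8, Be7, Bf6, Bg5, Bg3, Bf2, Be1, Ne4, Nc4, Nf3, Nb3, Nf1, Nb1, Ra6, Ra5+, Ra4, Ra3, Rc2, Rb2+, Ra1, g3.
Count: 24.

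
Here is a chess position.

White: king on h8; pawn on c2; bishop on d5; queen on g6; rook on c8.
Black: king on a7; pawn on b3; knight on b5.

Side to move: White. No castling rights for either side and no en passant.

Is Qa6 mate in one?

no

After Qa6: black king on a7; in check: yes, from the white queen on a6.
Black has 1 legal reply: Kxa6.
In check but a legal move exists → not checkmate.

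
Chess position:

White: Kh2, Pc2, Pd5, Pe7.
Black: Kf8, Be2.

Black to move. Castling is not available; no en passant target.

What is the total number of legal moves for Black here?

5

Black to move; king on f8.
In check: yes, from the white pawn on e7.
Legal moves: Kg8, Ke8, Kg7, Kf7, Kxe7.
Count: 5.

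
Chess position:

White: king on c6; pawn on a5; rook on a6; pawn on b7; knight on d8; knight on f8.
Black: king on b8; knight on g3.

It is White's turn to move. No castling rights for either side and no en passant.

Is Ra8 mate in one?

After Ra8: black king on b8; in check: yes, from the white rook on a8.
King squares — a7: attacked by Ra8; b7: attacked by Kc6; c7: attacked by Kc6; a8: attacked by Pb7; c8: attacked by Pb7.
Black has no legal moves → checkmate.

yes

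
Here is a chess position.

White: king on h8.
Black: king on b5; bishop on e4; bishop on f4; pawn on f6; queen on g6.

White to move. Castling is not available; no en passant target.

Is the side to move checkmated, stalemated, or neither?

White to move; white king on h8.
In check: no.
King squares — g7: attacked by Qg6; h7: attacked by Qg6; g8: attacked by Qg6.
Legal moves for White: none.
Not in check and no legal moves → stalemate.

stalemate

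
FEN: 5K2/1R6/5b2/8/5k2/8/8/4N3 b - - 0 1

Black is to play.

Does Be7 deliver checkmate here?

no

After Be7: white king on f8; in check: yes, from the black bishop on e7.
White has 6 legal replies: Kg8, Ke8, Kg7, Kf7, Kxe7, Rxe7.
In check but a legal move exists → not checkmate.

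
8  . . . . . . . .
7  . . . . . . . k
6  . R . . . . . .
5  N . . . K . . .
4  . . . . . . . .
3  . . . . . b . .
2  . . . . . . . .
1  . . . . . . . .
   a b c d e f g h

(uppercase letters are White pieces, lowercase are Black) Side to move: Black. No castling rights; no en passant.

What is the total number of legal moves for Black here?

Black to move; king on h7.
In check: no.
Legal moves: Kh8, Kg8, Kg7, Ba8, Bb7, Bc6, Bh5, Bd5, Bg4, Be4, Bg2, Be2, Bh1, Bd1.
Count: 14.

14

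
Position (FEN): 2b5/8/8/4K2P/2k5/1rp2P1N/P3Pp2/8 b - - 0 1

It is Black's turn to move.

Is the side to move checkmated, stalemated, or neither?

Black to move; black king on c4.
In check: no.
Legal moves for Black include: Bd7, Bb7, Be6, Ba6, Bf5, Bg4, Bxh3, Kc5, Kb5, Kb4, Rb8, Rb7, Rb6, Rb5+, Rb4, Ra3, Rb2, Rb1, ... (list truncated; more exist).
Black has legal moves and is not in check → neither.

neither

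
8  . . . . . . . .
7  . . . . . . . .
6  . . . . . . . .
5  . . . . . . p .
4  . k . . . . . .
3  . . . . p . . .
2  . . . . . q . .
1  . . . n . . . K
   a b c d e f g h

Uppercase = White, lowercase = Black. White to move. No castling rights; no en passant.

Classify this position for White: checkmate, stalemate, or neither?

White to move; white king on h1.
In check: no.
King squares — g1: attacked by Qf2; g2: attacked by Qf2; h2: attacked by Qf2.
Legal moves for White: none.
Not in check and no legal moves → stalemate.

stalemate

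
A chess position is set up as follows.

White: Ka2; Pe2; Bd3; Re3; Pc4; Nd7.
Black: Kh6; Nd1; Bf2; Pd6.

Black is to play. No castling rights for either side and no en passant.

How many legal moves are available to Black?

Black to move; king on h6.
In check: no.
Legal moves: Kg7, Kh5, Kg5, Bh4, Bg3, Bxe3, Bg1, Be1, Nxe3, Nc3+, Nb2, d5.
Count: 12.

12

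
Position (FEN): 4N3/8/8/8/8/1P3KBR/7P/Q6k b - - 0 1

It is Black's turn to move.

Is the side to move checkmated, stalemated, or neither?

Black to move; black king on h1.
In check: yes, from the white queen on a1.
King squares — g1: attacked by Qa1; g2: attacked by Kf3; h2: attacked by Bg3.
Legal moves for Black: none.
In check with no legal moves → checkmate.

checkmate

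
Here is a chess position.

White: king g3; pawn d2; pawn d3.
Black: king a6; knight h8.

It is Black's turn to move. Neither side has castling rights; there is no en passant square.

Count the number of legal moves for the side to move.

Black to move; king on a6.
In check: no.
Legal moves: Nf7, Ng6, Kb7, Ka7, Kb6, Kb5, Ka5.
Count: 7.

7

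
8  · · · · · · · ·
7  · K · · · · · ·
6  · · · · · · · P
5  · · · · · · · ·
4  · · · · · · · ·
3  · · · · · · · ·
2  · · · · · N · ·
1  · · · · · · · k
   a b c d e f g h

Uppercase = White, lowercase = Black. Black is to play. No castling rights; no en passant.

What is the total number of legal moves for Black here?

3

Black to move; king on h1.
In check: yes, from the white knight on f2.
Legal moves: Kh2, Kg2, Kg1.
Count: 3.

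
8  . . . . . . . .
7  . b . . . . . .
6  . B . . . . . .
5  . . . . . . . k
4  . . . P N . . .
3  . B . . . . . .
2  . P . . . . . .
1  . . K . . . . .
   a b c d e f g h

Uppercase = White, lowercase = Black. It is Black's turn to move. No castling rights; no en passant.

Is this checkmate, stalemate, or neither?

Black to move; black king on h5.
In check: no.
Legal moves for Black: Bc8, Ba8, Bc6, Ba6, Bd5, Bxe4, Kh6, Kg6, Kh4, Kg4.
Black has 10 legal moves and is not in check → neither.

neither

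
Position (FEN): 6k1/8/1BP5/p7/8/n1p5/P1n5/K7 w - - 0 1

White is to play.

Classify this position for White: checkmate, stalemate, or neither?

White to move; white king on a1.
In check: yes, from the black knight on c2.
King squares — b1: attacked by Na3; a2: own pawn; b2: attacked by Pc3.
Legal moves for White: none.
In check with no legal moves → checkmate.

checkmate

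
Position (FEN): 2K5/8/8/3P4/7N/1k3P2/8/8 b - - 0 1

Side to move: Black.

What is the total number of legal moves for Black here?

Black to move; king on b3.
In check: no.
Legal moves: Kc4, Kb4, Ka4, Kc3, Ka3, Kc2, Kb2, Ka2.
Count: 8.

8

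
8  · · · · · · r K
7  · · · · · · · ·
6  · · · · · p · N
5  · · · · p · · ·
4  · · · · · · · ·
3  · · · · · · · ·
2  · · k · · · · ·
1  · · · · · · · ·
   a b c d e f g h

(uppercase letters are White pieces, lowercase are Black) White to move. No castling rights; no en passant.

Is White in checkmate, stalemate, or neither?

neither

White to move; white king on h8.
In check: yes, from the black rook on g8.
Legal moves for White: Kxg8, Kh7, Nxg8.
White is in check but has 3 legal moves → neither.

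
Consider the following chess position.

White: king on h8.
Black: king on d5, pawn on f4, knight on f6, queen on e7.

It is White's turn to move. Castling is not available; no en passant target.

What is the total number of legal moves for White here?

0

White to move; king on h8.
In check: no.
Legal moves: none.
Count: 0.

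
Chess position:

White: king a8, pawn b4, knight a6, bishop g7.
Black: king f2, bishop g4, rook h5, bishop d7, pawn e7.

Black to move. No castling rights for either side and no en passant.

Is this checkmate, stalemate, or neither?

Black to move; black king on f2.
In check: no.
Legal moves for Black include: Be8, Bc8, Bde6, Bc6+, Bdf5, Bb5, Ba4, Rh8+, Rh7, Rh6, Rg5, Rf5, Re5, Rd5, Rc5, Rb5, Ra5, Rh4, ... (list truncated; more exist).
Black has legal moves and is not in check → neither.

neither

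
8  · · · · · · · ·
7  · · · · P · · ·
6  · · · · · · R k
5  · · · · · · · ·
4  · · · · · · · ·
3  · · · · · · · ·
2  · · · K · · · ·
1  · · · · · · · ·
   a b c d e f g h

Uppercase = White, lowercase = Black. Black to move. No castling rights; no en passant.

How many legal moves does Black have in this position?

Black to move; king on h6.
In check: yes, from the white rook on g6.
Legal moves: Kh7, Kxg6, Kh5.
Count: 3.

3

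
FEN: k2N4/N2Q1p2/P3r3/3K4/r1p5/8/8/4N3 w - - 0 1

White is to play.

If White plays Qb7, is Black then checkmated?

yes

After Qb7: black king on a8; in check: yes, from the white queen on b7.
King squares — a7: attacked by Qb7; b7: attacked by Pa6; b8: attacked by Qb7.
Black has no legal moves → checkmate.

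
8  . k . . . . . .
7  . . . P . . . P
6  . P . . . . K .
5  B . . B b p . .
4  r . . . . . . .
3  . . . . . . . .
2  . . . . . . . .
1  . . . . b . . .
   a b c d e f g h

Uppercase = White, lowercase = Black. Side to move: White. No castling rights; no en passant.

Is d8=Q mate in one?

After d8=Q: black king on b8; in check: yes, from the white queen on d8.
King squares — a7: attacked by Pb6; b7: attacked by Bd5; c7: attacked by Pb6; a8: attacked by Bd5; c8: attacked by Qd8.
Black has no legal moves → checkmate.

yes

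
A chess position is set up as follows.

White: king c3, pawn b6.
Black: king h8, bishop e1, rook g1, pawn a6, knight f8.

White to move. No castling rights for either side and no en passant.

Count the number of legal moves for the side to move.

White to move; king on c3.
In check: yes, from the black bishop on e1.
Legal moves: Kd4, Kc4, Kd3, Kb3, Kc2, Kb2.
Count: 6.

6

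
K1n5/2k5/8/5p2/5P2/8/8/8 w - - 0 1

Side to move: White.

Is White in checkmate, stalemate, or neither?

stalemate

White to move; white king on a8.
In check: no.
King squares — a7: attacked by Nc8; b7: attacked by Kc7; b8: attacked by Kc7.
Legal moves for White: none.
Not in check and no legal moves → stalemate.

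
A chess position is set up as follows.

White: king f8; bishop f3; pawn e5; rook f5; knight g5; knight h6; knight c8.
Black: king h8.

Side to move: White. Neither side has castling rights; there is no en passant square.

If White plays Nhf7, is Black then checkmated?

yes

After Nhf7: black king on h8; in check: yes, from the white knight on f7.
King squares — g7: attacked by Kf8; h7: attacked by Ng5; g8: attacked by Kf8.
Black has no legal moves → checkmate.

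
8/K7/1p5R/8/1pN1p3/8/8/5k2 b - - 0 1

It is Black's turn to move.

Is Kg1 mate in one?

no

After Kg1: white king on a7; in check: no.
White is not in check, so this cannot be checkmate.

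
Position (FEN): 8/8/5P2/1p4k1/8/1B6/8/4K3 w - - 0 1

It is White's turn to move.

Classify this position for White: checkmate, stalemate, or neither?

White to move; white king on e1.
In check: no.
Legal moves for White: Bg8, Bf7, Be6, Bd5, Bc4, Ba4, Bc2, Ba2, Bd1, Kf2, Ke2, Kd2, Kf1, Kd1, f7.
White has 15 legal moves and is not in check → neither.

neither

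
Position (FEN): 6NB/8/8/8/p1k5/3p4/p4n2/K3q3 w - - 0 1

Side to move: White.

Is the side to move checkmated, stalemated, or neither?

neither

White to move; white king on a1.
In check: yes, from the black queen on e1.
King squares — b1: attacked by Qe1; a2: available; b2: available.
Legal moves for White: Kb2, Kxa2.
White is in check but has 2 legal moves → neither.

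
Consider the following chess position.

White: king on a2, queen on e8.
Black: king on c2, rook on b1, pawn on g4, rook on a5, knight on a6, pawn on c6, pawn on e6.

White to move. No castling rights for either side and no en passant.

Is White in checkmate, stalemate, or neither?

White to move; white king on a2.
In check: yes, from the black rook on a5.
King squares — a1: attacked by Rb1; b1: attacked by Kc2; b2: attacked by Rb1; a3: attacked by Ra5; b3: attacked by Rb1.
Legal moves for White: none.
In check with no legal moves → checkmate.

checkmate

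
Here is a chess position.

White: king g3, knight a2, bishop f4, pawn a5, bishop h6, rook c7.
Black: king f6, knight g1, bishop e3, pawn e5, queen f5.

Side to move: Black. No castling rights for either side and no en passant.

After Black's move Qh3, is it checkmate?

yes

After Qh3: white king on g3; in check: yes, from the black queen on h3.
King squares — f2: attacked by Be3; g2: attacked by Qh3; h2: attacked by Qh3; f3: attacked by Ng1; h3: attacked by Ng1; f4: own bishop; g4: attacked by Qh3; h4: attacked by Qh3.
White has no legal moves → checkmate.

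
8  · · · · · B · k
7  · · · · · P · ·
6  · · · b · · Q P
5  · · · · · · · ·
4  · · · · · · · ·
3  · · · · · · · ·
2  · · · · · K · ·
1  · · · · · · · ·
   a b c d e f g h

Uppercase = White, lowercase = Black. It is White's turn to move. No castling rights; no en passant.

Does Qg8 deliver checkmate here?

yes

After Qg8: black king on h8; in check: yes, from the white queen on g8.
King squares — g7: attacked by Ph6; h7: attacked by Qg8; g8: attacked by Pf7.
Black has no legal moves → checkmate.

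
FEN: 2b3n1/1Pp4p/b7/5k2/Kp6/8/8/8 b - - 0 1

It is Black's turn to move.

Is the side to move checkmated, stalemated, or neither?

Black to move; black king on f5.
In check: no.
Legal moves for Black include: Ne7, Nh6, Nf6, Bd7+, Bcxb7, Be6, Baxb7, Bb5+, Bc4, Bd3, Be2, Bf1, Kg6, Kf6, Ke6, Kg5, Ke5, Kg4, ... (list truncated; more exist).
Black has legal moves and is not in check → neither.

neither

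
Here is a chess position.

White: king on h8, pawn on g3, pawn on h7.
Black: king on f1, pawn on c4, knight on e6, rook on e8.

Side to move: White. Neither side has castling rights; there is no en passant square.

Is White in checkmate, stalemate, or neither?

checkmate

White to move; white king on h8.
In check: yes, from the black rook on e8.
King squares — g7: attacked by Ne6; h7: own pawn; g8: attacked by Re8.
Legal moves for White: none.
In check with no legal moves → checkmate.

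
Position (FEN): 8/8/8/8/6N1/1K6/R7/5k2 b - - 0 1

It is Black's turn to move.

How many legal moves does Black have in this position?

2

Black to move; king on f1.
In check: no.
Legal moves: Kg1, Ke1.
Count: 2.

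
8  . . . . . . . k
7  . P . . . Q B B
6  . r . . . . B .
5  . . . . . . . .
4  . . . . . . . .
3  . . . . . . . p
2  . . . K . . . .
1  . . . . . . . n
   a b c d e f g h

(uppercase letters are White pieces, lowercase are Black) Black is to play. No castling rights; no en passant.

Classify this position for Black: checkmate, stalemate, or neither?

checkmate

Black to move; black king on h8.
In check: yes, from the white bishop on g7.
King squares — g7: attacked by Qf7; h7: attacked by Bg6; g8: attacked by Qf7.
Legal moves for Black: none.
In check with no legal moves → checkmate.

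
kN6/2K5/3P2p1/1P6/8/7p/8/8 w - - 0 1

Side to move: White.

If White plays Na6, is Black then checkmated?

After Na6: black king on a8; in check: no.
Black is not in check, so this cannot be checkmate.

no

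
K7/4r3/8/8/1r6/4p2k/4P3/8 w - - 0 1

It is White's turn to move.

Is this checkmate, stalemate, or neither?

stalemate

White to move; white king on a8.
In check: no.
King squares — a7: attacked by Re7; b7: attacked by Rb4; b8: attacked by Rb4.
Legal moves for White: none.
Not in check and no legal moves → stalemate.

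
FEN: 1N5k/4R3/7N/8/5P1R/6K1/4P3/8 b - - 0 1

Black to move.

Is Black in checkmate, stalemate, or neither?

stalemate

Black to move; black king on h8.
In check: no.
King squares — g7: attacked by Re7; h7: attacked by Re7; g8: attacked by Nh6.
Legal moves for Black: none.
Not in check and no legal moves → stalemate.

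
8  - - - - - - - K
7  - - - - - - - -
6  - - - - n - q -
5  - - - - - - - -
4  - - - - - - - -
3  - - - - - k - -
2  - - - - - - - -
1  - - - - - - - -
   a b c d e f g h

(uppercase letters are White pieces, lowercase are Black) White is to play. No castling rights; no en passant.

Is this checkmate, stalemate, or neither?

stalemate

White to move; white king on h8.
In check: no.
King squares — g7: attacked by Ne6; h7: attacked by Qg6; g8: attacked by Qg6.
Legal moves for White: none.
Not in check and no legal moves → stalemate.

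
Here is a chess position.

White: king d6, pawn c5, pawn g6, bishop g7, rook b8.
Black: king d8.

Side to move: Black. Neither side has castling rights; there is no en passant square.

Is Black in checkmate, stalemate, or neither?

checkmate

Black to move; black king on d8.
In check: yes, from the white rook on b8.
King squares — c7: attacked by Kd6; d7: attacked by Kd6; e7: attacked by Kd6; c8: attacked by Rb8; e8: attacked by Rb8.
Legal moves for Black: none.
In check with no legal moves → checkmate.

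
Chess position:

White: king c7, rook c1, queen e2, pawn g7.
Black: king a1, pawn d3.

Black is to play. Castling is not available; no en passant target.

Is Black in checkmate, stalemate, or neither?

checkmate

Black to move; black king on a1.
In check: yes, from the white rook on c1.
King squares — b1: attacked by Rc1; a2: attacked by Qe2; b2: attacked by Qe2.
Legal moves for Black: none.
In check with no legal moves → checkmate.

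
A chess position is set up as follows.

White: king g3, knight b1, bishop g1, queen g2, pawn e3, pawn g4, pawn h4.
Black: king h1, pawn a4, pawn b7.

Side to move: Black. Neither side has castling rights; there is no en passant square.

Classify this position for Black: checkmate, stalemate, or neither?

Black to move; black king on h1.
In check: yes, from the white queen on g2.
King squares — g1: attacked by Qg2; g2: attacked by Kg3; h2: attacked by Bg1.
Legal moves for Black: none.
In check with no legal moves → checkmate.

checkmate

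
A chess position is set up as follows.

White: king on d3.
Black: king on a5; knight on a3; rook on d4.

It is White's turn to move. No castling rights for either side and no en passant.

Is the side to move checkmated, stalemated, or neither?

neither

White to move; white king on d3.
In check: yes, from the black rook on d4.
King squares — c2: attacked by Na3; d2: attacked by Rd4; e2: available; c3: available; e3: available; c4: attacked by Na3; d4: available; e4: attacked by Rd4.
Legal moves for White: Kxd4, Ke3, Kc3, Ke2.
White is in check but has 4 legal moves → neither.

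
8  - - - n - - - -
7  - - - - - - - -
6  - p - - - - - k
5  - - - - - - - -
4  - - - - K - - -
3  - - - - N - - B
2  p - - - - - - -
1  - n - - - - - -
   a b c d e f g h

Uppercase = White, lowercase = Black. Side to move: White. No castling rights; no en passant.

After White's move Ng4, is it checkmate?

After Ng4: black king on h6; in check: yes, from the white knight on g4.
Black has 5 legal replies: Kh7, Kg7, Kg6, Kh5, Kg5.
In check but a legal move exists → not checkmate.

no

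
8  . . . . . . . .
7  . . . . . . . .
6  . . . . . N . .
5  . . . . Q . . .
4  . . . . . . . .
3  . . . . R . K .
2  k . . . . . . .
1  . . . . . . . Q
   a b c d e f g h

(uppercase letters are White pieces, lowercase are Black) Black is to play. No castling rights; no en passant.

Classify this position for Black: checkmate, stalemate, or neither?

Black to move; black king on a2.
In check: no.
King squares — a1: attacked by Qh1; b1: attacked by Qh1; b2: attacked by Qe5; a3: attacked by Re3; b3: attacked by Re3.
Legal moves for Black: none.
Not in check and no legal moves → stalemate.

stalemate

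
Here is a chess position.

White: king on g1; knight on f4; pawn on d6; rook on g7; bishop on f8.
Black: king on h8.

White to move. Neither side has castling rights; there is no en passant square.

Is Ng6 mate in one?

After Ng6: black king on h8; in check: yes, from the white knight on g6.
King squares — g7: attacked by Bf8; h7: attacked by Rg7; g8: attacked by Rg7.
Black has no legal moves → checkmate.

yes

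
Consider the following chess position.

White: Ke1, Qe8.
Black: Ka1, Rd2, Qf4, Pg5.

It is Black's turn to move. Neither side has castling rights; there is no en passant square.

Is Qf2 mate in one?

yes

After Qf2: white king on e1; in check: yes, from the black queen on f2.
King squares — d1: attacked by Rd2; f1: attacked by Qf2; d2: attacked by Qf2; e2: attacked by Rd2; f2: attacked by Rd2.
White has no legal moves → checkmate.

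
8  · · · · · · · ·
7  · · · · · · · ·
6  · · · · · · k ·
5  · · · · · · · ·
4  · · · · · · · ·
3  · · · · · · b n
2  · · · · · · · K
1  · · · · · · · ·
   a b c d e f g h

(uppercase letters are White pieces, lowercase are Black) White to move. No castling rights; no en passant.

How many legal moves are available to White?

4

White to move; king on h2.
In check: yes, from the black bishop on g3.
Legal moves: Kxh3, Kxg3, Kg2, Kh1.
Count: 4.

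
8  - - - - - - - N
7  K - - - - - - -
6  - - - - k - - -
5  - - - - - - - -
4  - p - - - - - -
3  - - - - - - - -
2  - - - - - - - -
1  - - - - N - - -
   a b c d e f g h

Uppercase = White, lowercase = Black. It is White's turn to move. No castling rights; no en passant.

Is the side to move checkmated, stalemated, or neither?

neither

White to move; white king on a7.
In check: no.
Legal moves for White: Nf7, Ng6, Kb8, Ka8, Kb7, Kb6, Ka6, Nf3, Nd3, Ng2, Nc2.
White has 11 legal moves and is not in check → neither.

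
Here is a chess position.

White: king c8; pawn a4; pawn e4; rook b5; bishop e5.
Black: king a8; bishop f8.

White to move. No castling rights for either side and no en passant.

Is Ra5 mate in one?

After Ra5: black king on a8; in check: yes, from the white rook on a5.
King squares — a7: attacked by Ra5; b7: attacked by Kc8; b8: attacked by Be5.
Black has no legal moves → checkmate.

yes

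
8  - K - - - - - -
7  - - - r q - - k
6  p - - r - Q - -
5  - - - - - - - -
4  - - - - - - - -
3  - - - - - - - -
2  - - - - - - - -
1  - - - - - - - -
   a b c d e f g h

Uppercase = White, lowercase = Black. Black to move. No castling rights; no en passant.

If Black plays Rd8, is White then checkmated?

After Rd8: white king on b8; in check: yes, from the black rook on d8.
King squares — a7: attacked by Qe7; b7: attacked by Qe7; c7: attacked by Qe7; a8: attacked by Rd8; c8: attacked by Rd8.
White has no legal moves → checkmate.

yes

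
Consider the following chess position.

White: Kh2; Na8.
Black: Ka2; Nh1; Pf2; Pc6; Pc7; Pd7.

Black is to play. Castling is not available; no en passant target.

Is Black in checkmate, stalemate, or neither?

neither

Black to move; black king on a2.
In check: no.
Legal moves for Black: Kb3, Ka3, Kb2, Kb1, Ka1, Ng3, d6, c5, f1=Q, f1=R, f1=B, f1=N+, d5.
Black has 13 legal moves and is not in check → neither.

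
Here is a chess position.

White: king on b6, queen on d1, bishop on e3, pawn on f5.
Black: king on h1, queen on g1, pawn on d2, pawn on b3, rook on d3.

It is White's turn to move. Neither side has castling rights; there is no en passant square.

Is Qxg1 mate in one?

yes

After Qxg1: black king on h1; in check: yes, from the white queen on g1.
King squares — g1: attacked by Be3; g2: attacked by Qg1; h2: attacked by Qg1.
Black has no legal moves → checkmate.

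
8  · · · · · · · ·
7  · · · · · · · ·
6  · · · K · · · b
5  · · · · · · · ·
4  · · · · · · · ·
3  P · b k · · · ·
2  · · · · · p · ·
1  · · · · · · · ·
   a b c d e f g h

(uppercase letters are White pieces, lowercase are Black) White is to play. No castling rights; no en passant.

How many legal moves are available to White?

8

White to move; king on d6.
In check: no.
Legal moves: Ke7, Kd7, Kc7, Ke6, Kc6, Kd5, Kc5, a4.
Count: 8.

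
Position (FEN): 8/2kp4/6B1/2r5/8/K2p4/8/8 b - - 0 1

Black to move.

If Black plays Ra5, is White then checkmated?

no

After Ra5: white king on a3; in check: yes, from the black rook on a5.
White has 3 legal replies: Kb4, Kb3, Kb2.
In check but a legal move exists → not checkmate.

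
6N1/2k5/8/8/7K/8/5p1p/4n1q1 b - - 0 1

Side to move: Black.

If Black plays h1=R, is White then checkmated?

yes

After h1=R: white king on h4; in check: yes, from the black rook on h1.
King squares — g3: attacked by Qg1; h3: attacked by Rh1; g4: attacked by Qg1; g5: attacked by Qg1; h5: attacked by Rh1.
White has no legal moves → checkmate.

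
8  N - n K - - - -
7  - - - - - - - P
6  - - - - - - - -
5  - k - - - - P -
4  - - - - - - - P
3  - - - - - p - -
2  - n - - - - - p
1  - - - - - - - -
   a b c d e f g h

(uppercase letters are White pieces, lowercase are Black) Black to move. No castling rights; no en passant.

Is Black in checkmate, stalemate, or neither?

Black to move; black king on b5.
In check: no.
Legal moves for Black include: Ne7, Na7, Nd6, Nb6, Kc6, Ka6, Kc5, Ka5, Kc4, Kb4, Ka4, Nc4, Na4, Nd3, Nd1, f2, h1=Q, h1=R, ... (list truncated; more exist).
Black has legal moves and is not in check → neither.

neither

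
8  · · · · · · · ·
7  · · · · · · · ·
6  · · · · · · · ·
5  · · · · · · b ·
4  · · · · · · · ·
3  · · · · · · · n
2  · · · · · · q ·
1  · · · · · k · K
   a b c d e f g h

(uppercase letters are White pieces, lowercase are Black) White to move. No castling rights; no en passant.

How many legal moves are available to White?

White to move; king on h1.
In check: yes, from the black queen on g2.
Legal moves: none.
Count: 0.

0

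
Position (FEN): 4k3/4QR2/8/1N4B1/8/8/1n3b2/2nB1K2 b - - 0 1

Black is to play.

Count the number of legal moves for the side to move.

Black to move; king on e8.
In check: yes, from the white queen on e7.
Legal moves: none.
Count: 0.

0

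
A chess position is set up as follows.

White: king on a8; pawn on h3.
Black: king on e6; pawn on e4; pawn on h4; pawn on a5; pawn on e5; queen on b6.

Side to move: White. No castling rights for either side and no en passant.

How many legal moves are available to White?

White to move; king on a8.
In check: no.
Legal moves: none.
Count: 0.

0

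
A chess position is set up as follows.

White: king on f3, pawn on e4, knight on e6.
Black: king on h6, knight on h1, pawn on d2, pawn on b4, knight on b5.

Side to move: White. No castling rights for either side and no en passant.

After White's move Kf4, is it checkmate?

After Kf4: black king on h6; in check: no.
Black is not in check, so this cannot be checkmate.

no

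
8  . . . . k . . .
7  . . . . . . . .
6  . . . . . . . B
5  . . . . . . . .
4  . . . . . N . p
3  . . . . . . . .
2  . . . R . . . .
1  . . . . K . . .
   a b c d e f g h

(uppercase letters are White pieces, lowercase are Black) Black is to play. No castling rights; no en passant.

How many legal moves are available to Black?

3

Black to move; king on e8.
In check: no.
Legal moves: Kf7, Ke7, h3.
Count: 3.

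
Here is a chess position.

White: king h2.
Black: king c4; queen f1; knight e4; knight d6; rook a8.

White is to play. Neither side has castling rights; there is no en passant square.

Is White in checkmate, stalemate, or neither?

stalemate

White to move; white king on h2.
In check: no.
King squares — g1: attacked by Qf1; h1: attacked by Qf1; g2: attacked by Qf1; g3: attacked by Ne4; h3: attacked by Qf1.
Legal moves for White: none.
Not in check and no legal moves → stalemate.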